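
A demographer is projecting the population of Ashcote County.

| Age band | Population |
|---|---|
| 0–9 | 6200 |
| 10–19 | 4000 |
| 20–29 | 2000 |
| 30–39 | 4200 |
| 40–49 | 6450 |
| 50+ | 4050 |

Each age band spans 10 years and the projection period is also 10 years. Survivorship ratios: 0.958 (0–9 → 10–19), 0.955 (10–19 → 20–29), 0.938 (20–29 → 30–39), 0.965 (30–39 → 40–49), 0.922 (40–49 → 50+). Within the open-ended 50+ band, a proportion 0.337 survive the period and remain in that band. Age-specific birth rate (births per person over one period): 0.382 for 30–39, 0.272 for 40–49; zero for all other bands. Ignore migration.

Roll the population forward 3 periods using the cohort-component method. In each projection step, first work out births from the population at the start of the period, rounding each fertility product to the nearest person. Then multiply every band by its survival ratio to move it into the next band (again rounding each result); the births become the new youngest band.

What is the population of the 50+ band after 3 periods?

(Bands numbered youngest = 1 to oldest = 6.)
Period 1:
Births: 4200 × 0.382 = 1604  |  6450 × 0.272 = 1754 ⇒ total 3358
Band 2: 6200 × 0.958 = 5940
Band 3: 4000 × 0.955 = 3820
Band 4: 2000 × 0.938 = 1876
Band 5: 4200 × 0.965 = 4053
Band 6: 6450 × 0.922 + 4050 × 0.337 = 5947 + 1365 = 7312
End of period: [3358, 5940, 3820, 1876, 4053, 7312]
Period 2:
Births: 1876 × 0.382 = 717  |  4053 × 0.272 = 1102 ⇒ total 1819
Band 2: 3358 × 0.958 = 3217
Band 3: 5940 × 0.955 = 5673
Band 4: 3820 × 0.938 = 3583
Band 5: 1876 × 0.965 = 1810
Band 6: 4053 × 0.922 + 7312 × 0.337 = 3737 + 2464 = 6201
End of period: [1819, 3217, 5673, 3583, 1810, 6201]
Period 3:
Births: 3583 × 0.382 = 1369  |  1810 × 0.272 = 492 ⇒ total 1861
Band 2: 1819 × 0.958 = 1743
Band 3: 3217 × 0.955 = 3072
Band 4: 5673 × 0.938 = 5321
Band 5: 3583 × 0.965 = 3458
Band 6: 1810 × 0.922 + 6201 × 0.337 = 1669 + 2090 = 3759
End of period: [1861, 1743, 3072, 5321, 3458, 3759]

3759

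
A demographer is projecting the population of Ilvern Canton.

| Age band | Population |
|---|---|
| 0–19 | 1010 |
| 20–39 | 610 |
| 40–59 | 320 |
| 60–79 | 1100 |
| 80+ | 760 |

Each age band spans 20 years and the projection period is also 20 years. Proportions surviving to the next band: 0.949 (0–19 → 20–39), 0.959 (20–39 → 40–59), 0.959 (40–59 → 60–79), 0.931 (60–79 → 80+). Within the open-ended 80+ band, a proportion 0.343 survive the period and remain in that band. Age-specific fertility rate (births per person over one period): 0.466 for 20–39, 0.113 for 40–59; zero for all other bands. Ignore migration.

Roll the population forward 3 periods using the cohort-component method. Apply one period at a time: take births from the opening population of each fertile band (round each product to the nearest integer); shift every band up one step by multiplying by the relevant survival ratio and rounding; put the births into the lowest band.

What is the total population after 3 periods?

[period 1]
Births: 610 * 0.466 = 284 ; 320 * 0.113 = 36 ⇒ total 320
20–39: 1010 * 0.949 = 958
40–59: 610 * 0.959 = 585
60–79: 320 * 0.959 = 307
80+: 1100 * 0.931 + 760 * 0.343 = 1024 + 261 = 1285
Giving 320 / 958 / 585 / 307 / 1285.
[period 2]
Births: 958 * 0.466 = 446 ; 585 * 0.113 = 66 ⇒ total 512
20–39: 320 * 0.949 = 304
40–59: 958 * 0.959 = 919
60–79: 585 * 0.959 = 561
80+: 307 * 0.931 + 1285 * 0.343 = 286 + 441 = 727
Giving 512 / 304 / 919 / 561 / 727.
[period 3]
Births: 304 * 0.466 = 142 ; 919 * 0.113 = 104 ⇒ total 246
20–39: 512 * 0.949 = 486
40–59: 304 * 0.959 = 292
60–79: 919 * 0.959 = 881
80+: 561 * 0.931 + 727 * 0.343 = 522 + 249 = 771
Giving 246 / 486 / 292 / 881 / 771.
Total after period 3: 246 + 486 + 292 + 881 + 771 = 2676

2676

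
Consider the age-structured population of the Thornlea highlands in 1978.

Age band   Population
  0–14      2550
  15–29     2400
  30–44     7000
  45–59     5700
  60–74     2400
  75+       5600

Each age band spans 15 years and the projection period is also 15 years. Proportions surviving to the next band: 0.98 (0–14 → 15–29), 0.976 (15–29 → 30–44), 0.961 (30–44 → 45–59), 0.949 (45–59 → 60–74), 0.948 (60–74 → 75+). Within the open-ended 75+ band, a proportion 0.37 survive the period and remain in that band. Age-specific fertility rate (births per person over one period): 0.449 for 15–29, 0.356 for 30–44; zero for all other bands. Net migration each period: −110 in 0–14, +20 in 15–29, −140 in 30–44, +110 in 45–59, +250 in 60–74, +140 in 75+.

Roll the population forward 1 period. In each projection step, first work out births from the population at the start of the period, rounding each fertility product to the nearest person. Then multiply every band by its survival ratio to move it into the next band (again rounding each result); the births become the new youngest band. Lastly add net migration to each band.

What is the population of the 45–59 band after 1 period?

6837

Call the bands 1 to 6, youngest first.
[period 1]
Births: 2400 × 0.449 = 1078, 7000 × 0.356 = 2492 — total 3570
Band 2: 2550 × 0.98 = 2499
Band 3: 2400 × 0.976 = 2342
Band 4: 7000 × 0.961 = 6727
Band 5: 5700 × 0.949 = 5409
Band 6: 2400 × 0.948 + 5600 × 0.37 = 2275 + 2072 = 4347
Net migration: Band 1 − 110 → 3460; Band 2 + 20 → 2519; Band 3 − 140 → 2202; Band 4 + 110 → 6837; Band 5 + 250 → 5659; Band 6 + 140 → 4487
→ [3460, 2519, 2202, 6837, 5659, 4487]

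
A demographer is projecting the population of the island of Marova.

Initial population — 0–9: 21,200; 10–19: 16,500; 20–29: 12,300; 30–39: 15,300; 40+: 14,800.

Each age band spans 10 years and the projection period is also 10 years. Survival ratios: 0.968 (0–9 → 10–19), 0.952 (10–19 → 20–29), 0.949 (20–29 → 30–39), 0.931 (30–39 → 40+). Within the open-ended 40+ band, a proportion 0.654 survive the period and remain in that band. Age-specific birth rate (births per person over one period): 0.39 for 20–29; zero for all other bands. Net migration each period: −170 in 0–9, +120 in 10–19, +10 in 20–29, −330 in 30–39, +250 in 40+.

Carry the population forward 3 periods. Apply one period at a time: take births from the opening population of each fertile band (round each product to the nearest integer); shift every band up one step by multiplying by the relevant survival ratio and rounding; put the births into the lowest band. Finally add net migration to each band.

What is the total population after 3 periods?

Call the bands 1 to 5, youngest first.
Period 1:
Births: 12300 * 0.39 = 4797
Band 2: 21200 * 0.968 = 20522
Band 3: 16500 * 0.952 = 15708
Band 4: 12300 * 0.949 = 11673
Band 5: 15300 * 0.931 + 14800 * 0.654 = 14244 + 9679 = 23923
Net migration: Band 1 − 170 → 4627; Band 2 + 120 → 20642; Band 3 + 10 → 15718; Band 4 − 330 → 11343; Band 5 + 250 → 24173
→ [4627, 20642, 15718, 11343, 24173]
Period 2:
Births: 15718 * 0.39 = 6130
Band 2: 4627 * 0.968 = 4479
Band 3: 20642 * 0.952 = 19651
Band 4: 15718 * 0.949 = 14916
Band 5: 11343 * 0.931 + 24173 * 0.654 = 10560 + 15809 = 26369
Net migration: Band 1 − 170 → 5960; Band 2 + 120 → 4599; Band 3 + 10 → 19661; Band 4 − 330 → 14586; Band 5 + 250 → 26619
→ [5960, 4599, 19661, 14586, 26619]
Period 3:
Births: 19661 * 0.39 = 7668
Band 2: 5960 * 0.968 = 5769
Band 3: 4599 * 0.952 = 4378
Band 4: 19661 * 0.949 = 18658
Band 5: 14586 * 0.931 + 26619 * 0.654 = 13580 + 17409 = 30989
Net migration: Band 1 − 170 → 7498; Band 2 + 120 → 5889; Band 3 + 10 → 4388; Band 4 − 330 → 18328; Band 5 + 250 → 31239
→ [7498, 5889, 4388, 18328, 31239]
Total after period 3: 7498 + 5889 + 4388 + 18328 + 31239 = 67342

67342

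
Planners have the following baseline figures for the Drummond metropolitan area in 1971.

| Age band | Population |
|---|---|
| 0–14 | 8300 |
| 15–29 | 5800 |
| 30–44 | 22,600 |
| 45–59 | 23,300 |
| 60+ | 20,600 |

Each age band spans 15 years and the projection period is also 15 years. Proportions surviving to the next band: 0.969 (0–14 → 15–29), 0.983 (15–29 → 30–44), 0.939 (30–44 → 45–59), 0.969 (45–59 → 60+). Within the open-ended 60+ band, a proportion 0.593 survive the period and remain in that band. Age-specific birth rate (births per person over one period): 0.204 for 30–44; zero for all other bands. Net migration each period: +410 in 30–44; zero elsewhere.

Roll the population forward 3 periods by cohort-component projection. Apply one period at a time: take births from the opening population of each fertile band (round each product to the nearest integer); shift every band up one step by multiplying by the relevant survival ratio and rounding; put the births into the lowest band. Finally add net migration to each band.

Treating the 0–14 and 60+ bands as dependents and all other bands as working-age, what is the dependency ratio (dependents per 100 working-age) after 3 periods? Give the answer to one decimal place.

229.3

(Bands numbered youngest = 1 to oldest = 5.)
[period 1]
Births: 22600 × 0.204 = 4610
Band 2: 8300 × 0.969 = 8043
Band 3: 5800 × 0.983 = 5701
Band 4: 22600 × 0.939 = 21221
Band 5: 23300 × 0.969 + 20600 × 0.593 = 22578 + 12216 = 34794
Net migration: Band 3 + 410 → 6111
Giving 4610 / 8043 / 6111 / 21221 / 34794.
[period 2]
Births: 6111 × 0.204 = 1247
Band 2: 4610 × 0.969 = 4467
Band 3: 8043 × 0.983 = 7906
Band 4: 6111 × 0.939 = 5738
Band 5: 21221 × 0.969 + 34794 × 0.593 = 20563 + 20633 = 41196
Net migration: Band 3 + 410 → 8316
Giving 1247 / 4467 / 8316 / 5738 / 41196.
[period 3]
Births: 8316 × 0.204 = 1696
Band 2: 1247 × 0.969 = 1208
Band 3: 4467 × 0.983 = 4391
Band 4: 8316 × 0.939 = 7809
Band 5: 5738 × 0.969 + 41196 × 0.593 = 5560 + 24429 = 29989
Net migration: Band 3 + 410 → 4801
Giving 1696 / 1208 / 4801 / 7809 / 29989.
Dependents (band 0–14 + band 60+) = 1696 + 29989 = 31685; working-age = 13818; ratio = 31685/13818 × 100 = 229.3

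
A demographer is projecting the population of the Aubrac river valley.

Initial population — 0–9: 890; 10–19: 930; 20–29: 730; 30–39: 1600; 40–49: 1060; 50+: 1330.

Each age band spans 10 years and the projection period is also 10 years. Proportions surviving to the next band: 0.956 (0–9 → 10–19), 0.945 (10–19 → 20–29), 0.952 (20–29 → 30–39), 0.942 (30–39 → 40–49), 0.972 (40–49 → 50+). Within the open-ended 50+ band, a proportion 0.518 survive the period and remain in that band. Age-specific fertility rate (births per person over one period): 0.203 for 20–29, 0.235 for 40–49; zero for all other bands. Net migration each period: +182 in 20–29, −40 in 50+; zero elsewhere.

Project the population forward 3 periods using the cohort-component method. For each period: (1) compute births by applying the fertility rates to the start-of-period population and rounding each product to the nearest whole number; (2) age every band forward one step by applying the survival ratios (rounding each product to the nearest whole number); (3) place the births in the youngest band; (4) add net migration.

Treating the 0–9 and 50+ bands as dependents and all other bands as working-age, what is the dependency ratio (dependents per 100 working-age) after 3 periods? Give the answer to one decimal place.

71.9

Numbering the bands 1..6 from youngest to oldest:
— Period 1 —
Births: 730 × 0.203 = 148, 1060 × 0.235 = 249 — total 397
Band 2: 890 × 0.956 = 851
Band 3: 930 × 0.945 = 879
Band 4: 730 × 0.952 = 695
Band 5: 1600 × 0.942 = 1507
Band 6: 1060 × 0.972 + 1330 × 0.518 = 1030 + 689 = 1719
Net migration: Band 3 + 182 → 1061; Band 6 − 40 → 1679
Giving 397 / 851 / 1061 / 695 / 1507 / 1679.
— Period 2 —
Births: 1061 × 0.203 = 215, 1507 × 0.235 = 354 — total 569
Band 2: 397 × 0.956 = 380
Band 3: 851 × 0.945 = 804
Band 4: 1061 × 0.952 = 1010
Band 5: 695 × 0.942 = 655
Band 6: 1507 × 0.972 + 1679 × 0.518 = 1465 + 870 = 2335
Net migration: Band 3 + 182 → 986; Band 6 − 40 → 2295
Giving 569 / 380 / 986 / 1010 / 655 / 2295.
— Period 3 —
Births: 986 × 0.203 = 200, 655 × 0.235 = 154 — total 354
Band 2: 569 × 0.956 = 544
Band 3: 380 × 0.945 = 359
Band 4: 986 × 0.952 = 939
Band 5: 1010 × 0.942 = 951
Band 6: 655 × 0.972 + 2295 × 0.518 = 637 + 1189 = 1826
Net migration: Band 3 + 182 → 541; Band 6 − 40 → 1786
Giving 354 / 544 / 541 / 939 / 951 / 1786.
Dependents (band 0–9 + band 50+) = 354 + 1786 = 2140; working-age = 2975; ratio = 2140/2975 × 100 = 71.9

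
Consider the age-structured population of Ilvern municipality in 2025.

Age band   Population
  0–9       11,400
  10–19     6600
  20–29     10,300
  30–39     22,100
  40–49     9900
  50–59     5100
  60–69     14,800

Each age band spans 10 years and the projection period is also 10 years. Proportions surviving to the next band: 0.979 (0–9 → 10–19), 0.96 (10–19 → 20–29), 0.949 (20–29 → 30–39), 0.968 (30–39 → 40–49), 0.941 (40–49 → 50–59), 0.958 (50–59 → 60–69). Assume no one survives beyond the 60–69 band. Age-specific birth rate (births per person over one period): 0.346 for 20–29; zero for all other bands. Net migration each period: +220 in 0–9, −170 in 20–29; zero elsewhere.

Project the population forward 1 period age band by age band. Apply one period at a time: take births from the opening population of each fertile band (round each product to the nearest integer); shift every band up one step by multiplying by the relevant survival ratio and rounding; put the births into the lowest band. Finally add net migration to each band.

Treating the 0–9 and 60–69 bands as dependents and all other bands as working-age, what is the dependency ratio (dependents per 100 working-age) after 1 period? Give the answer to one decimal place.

Period 1:
Births: 10300 * 0.346 = 3564
10–19: 11400 * 0.979 = 11161
20–29: 6600 * 0.96 = 6336
30–39: 10300 * 0.949 = 9775
40–49: 22100 * 0.968 = 21393
50–59: 9900 * 0.941 = 9316
60–69: 5100 * 0.958 = 4886
Net migration: 0–9 + 220 → 3784; 20–29 − 170 → 6166
Population now: 0–9=3784, 10–19=11161, 20–29=6166, 30–39=9775, 40–49=21393, 50–59=9316, 60–69=4886
Dependents (band 0–9 + band 60–69) = 3784 + 4886 = 8670; working-age = 57811; ratio = 8670/57811 × 100 = 15.0

15.0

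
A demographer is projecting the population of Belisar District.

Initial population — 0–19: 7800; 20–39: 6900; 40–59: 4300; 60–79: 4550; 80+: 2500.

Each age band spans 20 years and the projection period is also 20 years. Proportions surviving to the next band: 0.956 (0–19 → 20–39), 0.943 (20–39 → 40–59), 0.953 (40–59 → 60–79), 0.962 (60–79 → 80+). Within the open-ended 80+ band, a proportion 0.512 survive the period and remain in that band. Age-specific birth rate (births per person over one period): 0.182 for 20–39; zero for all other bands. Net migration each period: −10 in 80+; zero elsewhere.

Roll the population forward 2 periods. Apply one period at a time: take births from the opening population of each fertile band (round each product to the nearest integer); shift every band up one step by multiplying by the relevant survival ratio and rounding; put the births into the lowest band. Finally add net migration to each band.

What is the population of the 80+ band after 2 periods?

Period 1:
Births: 6900 × 0.182 = 1256
20–39: 7800 × 0.956 = 7457
40–59: 6900 × 0.943 = 6507
60–79: 4300 × 0.953 = 4098
80+: 4550 × 0.962 + 2500 × 0.512 = 4377 + 1280 = 5657
Net migration: 80+ − 10 → 5647
→ [1256, 7457, 6507, 4098, 5647]
Period 2:
Births: 7457 × 0.182 = 1357
20–39: 1256 × 0.956 = 1201
40–59: 7457 × 0.943 = 7032
60–79: 6507 × 0.953 = 6201
80+: 4098 × 0.962 + 5647 × 0.512 = 3942 + 2891 = 6833
Net migration: 80+ − 10 → 6823
→ [1357, 1201, 7032, 6201, 6823]

6823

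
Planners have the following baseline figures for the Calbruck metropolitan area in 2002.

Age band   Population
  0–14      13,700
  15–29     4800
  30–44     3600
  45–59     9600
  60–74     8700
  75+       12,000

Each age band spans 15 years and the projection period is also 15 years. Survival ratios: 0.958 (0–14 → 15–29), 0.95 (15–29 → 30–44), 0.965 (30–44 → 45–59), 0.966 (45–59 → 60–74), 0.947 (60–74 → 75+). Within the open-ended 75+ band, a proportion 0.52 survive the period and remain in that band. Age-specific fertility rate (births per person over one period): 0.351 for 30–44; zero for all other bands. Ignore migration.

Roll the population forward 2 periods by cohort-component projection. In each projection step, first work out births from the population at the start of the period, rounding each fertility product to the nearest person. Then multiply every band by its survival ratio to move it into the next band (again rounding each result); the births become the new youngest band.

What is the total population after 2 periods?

39348

Call the groups 1 to 6, youngest first.
— Period 1 —
Births: 3600 × 0.351 = 1264
Group 2: 13700 × 0.958 = 13125
Group 3: 4800 × 0.95 = 4560
Group 4: 3600 × 0.965 = 3474
Group 5: 9600 × 0.966 = 9274
Group 6: 8700 × 0.947 + 12000 × 0.52 = 8239 + 6240 = 14479
Population now: 0–14=1264, 15–29=13125, 30–44=4560, 45–59=3474, 60–74=9274, 75+=14479
— Period 2 —
Births: 4560 × 0.351 = 1601
Group 2: 1264 × 0.958 = 1211
Group 3: 13125 × 0.95 = 12469
Group 4: 4560 × 0.965 = 4400
Group 5: 3474 × 0.966 = 3356
Group 6: 9274 × 0.947 + 14479 × 0.52 = 8782 + 7529 = 16311
Population now: 0–14=1601, 15–29=1211, 30–44=12469, 45–59=4400, 60–74=3356, 75+=16311
Total after period 2: 1601 + 1211 + 12469 + 4400 + 3356 + 16311 = 39348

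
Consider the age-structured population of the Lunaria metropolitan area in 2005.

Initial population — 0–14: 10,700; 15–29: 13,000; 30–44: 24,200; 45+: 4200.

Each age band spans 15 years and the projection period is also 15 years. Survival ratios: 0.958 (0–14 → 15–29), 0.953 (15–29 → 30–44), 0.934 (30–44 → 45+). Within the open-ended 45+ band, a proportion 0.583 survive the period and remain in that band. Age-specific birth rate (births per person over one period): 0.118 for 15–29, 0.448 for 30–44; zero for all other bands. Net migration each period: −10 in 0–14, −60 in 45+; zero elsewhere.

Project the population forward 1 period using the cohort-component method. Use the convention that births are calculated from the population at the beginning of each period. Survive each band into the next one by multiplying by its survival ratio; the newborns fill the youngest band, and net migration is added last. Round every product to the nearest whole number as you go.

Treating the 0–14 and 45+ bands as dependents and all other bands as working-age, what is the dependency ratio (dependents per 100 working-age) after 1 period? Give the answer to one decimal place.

Period 1:
Births: 13000 × 0.118 = 1534 ; 24200 × 0.448 = 10842 — total 12376
15–29: 10700 × 0.958 = 10251
30–44: 13000 × 0.953 = 12389
45+: 24200 × 0.934 + 4200 × 0.583 = 22603 + 2449 = 25052
Net migration: 0–14 − 10 → 12366; 45+ − 60 → 24992
End of period: [12366, 10251, 12389, 24992]
Dependents (band 0–14 + band 45+) = 12366 + 24992 = 37358; working-age = 22640; ratio = 37358/22640 × 100 = 165.0

165.0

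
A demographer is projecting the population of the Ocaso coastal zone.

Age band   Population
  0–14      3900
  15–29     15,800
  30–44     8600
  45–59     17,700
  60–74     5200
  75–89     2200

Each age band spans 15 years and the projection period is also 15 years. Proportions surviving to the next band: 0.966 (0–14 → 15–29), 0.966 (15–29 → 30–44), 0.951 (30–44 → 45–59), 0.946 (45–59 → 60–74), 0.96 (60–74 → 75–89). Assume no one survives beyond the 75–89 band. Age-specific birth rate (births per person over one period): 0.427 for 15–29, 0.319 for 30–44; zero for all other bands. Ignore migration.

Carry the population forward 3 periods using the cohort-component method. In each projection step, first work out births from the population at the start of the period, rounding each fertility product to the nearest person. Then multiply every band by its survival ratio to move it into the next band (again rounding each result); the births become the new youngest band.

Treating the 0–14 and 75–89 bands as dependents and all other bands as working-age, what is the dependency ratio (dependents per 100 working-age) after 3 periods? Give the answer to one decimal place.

38.7

After projecting period 1:
Births: 15800 × 0.427 = 6747 ; 8600 × 0.319 = 2743 — total 9490
15–29: 3900 × 0.966 = 3767
30–44: 15800 × 0.966 = 15263
45–59: 8600 × 0.951 = 8179
60–74: 17700 × 0.946 = 16744
75–89: 5200 × 0.96 = 4992
End of period: [9490, 3767, 15263, 8179, 16744, 4992]
After projecting period 2:
Births: 3767 × 0.427 = 1609 ; 15263 × 0.319 = 4869 — total 6478
15–29: 9490 × 0.966 = 9167
30–44: 3767 × 0.966 = 3639
45–59: 15263 × 0.951 = 14515
60–74: 8179 × 0.946 = 7737
75–89: 16744 × 0.96 = 16074
End of period: [6478, 9167, 3639, 14515, 7737, 16074]
After projecting period 3:
Births: 9167 × 0.427 = 3914 ; 3639 × 0.319 = 1161 — total 5075
15–29: 6478 × 0.966 = 6258
30–44: 9167 × 0.966 = 8855
45–59: 3639 × 0.951 = 3461
60–74: 14515 × 0.946 = 13731
75–89: 7737 × 0.96 = 7428
End of period: [5075, 6258, 8855, 3461, 13731, 7428]
Dependents (band 0–14 + band 75–89) = 5075 + 7428 = 12503; working-age = 32305; ratio = 12503/32305 × 100 = 38.7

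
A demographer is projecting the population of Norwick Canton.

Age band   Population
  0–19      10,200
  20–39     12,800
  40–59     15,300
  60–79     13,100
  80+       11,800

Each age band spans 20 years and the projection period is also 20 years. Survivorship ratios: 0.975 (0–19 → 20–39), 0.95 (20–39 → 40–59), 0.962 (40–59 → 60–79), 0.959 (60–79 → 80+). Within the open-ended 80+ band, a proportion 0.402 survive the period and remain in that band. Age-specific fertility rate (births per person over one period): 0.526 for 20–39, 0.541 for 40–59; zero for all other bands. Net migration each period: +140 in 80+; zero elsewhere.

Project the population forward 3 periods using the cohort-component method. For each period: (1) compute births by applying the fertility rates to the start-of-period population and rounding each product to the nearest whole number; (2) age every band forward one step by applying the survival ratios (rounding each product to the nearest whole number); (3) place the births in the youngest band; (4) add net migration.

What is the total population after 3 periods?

67225

Period 1:
Births: 12800 × 0.526 = 6733  |  15300 × 0.541 = 8277 ⇒ total 15010
20–39: 10200 × 0.975 = 9945
40–59: 12800 × 0.95 = 12160
60–79: 15300 × 0.962 = 14719
80+: 13100 × 0.959 + 11800 × 0.402 = 12563 + 4744 = 17307
Net migration: 80+ + 140 → 17447
Population now: 0–19=15010, 20–39=9945, 40–59=12160, 60–79=14719, 80+=17447
Period 2:
Births: 9945 × 0.526 = 5231  |  12160 × 0.541 = 6579 ⇒ total 11810
20–39: 15010 × 0.975 = 14635
40–59: 9945 × 0.95 = 9448
60–79: 12160 × 0.962 = 11698
80+: 14719 × 0.959 + 17447 × 0.402 = 14116 + 7014 = 21130
Net migration: 80+ + 140 → 21270
Population now: 0–19=11810, 20–39=14635, 40–59=9448, 60–79=11698, 80+=21270
Period 3:
Births: 14635 × 0.526 = 7698  |  9448 × 0.541 = 5111 ⇒ total 12809
20–39: 11810 × 0.975 = 11515
40–59: 14635 × 0.95 = 13903
60–79: 9448 × 0.962 = 9089
80+: 11698 × 0.959 + 21270 × 0.402 = 11218 + 8551 = 19769
Net migration: 80+ + 140 → 19909
Population now: 0–19=12809, 20–39=11515, 40–59=13903, 60–79=9089, 80+=19909
Total after period 3: 12809 + 11515 + 13903 + 9089 + 19909 = 67225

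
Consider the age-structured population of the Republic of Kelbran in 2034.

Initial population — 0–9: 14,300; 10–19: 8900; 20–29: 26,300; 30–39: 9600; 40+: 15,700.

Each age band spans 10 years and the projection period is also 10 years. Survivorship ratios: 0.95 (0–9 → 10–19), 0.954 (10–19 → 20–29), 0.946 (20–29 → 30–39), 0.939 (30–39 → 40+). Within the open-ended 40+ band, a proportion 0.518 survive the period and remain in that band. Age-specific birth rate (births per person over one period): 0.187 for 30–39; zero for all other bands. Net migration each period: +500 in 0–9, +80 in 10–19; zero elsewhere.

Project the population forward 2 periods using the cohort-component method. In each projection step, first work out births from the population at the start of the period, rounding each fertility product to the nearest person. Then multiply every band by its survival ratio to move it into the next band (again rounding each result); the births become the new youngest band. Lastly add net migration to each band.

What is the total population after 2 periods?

60725

[period 1]
Births: 9600 × 0.187 = 1795
10–19: 14300 × 0.95 = 13585
20–29: 8900 × 0.954 = 8491
30–39: 26300 × 0.946 = 24880
40+: 9600 × 0.939 + 15700 × 0.518 = 9014 + 8133 = 17147
Net migration: 0–9 + 500 → 2295; 10–19 + 80 → 13665
Giving 2295 / 13665 / 8491 / 24880 / 17147.
[period 2]
Births: 24880 × 0.187 = 4653
10–19: 2295 × 0.95 = 2180
20–29: 13665 × 0.954 = 13036
30–39: 8491 × 0.946 = 8032
40+: 24880 × 0.939 + 17147 × 0.518 = 23362 + 8882 = 32244
Net migration: 0–9 + 500 → 5153; 10–19 + 80 → 2260
Giving 5153 / 2260 / 13036 / 8032 / 32244.
Total after period 2: 5153 + 2260 + 13036 + 8032 + 32244 = 60725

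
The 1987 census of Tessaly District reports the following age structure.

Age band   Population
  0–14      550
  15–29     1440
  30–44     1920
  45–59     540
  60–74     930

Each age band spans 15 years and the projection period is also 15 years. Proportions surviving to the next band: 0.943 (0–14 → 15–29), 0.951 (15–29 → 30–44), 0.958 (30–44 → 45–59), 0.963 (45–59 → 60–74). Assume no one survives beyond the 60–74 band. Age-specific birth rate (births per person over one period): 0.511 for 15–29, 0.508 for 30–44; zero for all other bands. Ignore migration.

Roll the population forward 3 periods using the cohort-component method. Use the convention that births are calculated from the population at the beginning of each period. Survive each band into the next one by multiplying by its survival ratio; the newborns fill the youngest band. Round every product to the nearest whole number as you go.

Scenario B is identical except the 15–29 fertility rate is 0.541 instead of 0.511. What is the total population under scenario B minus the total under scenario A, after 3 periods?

125

— Period 1 —
Births: 1440 * 0.511 = 736, 1920 * 0.508 = 975 → 1711
15–29: 550 * 0.943 = 519
30–44: 1440 * 0.951 = 1369
45–59: 1920 * 0.958 = 1839
60–74: 540 * 0.963 = 520
Population now: 0–14=1711, 15–29=519, 30–44=1369, 45–59=1839, 60–74=520
— Period 2 —
Births: 519 * 0.511 = 265, 1369 * 0.508 = 695 → 960
15–29: 1711 * 0.943 = 1613
30–44: 519 * 0.951 = 494
45–59: 1369 * 0.958 = 1312
60–74: 1839 * 0.963 = 1771
Population now: 0–14=960, 15–29=1613, 30–44=494, 45–59=1312, 60–74=1771
— Period 3 —
Births: 1613 * 0.511 = 824, 494 * 0.508 = 251 → 1075
15–29: 960 * 0.943 = 905
30–44: 1613 * 0.951 = 1534
45–59: 494 * 0.958 = 473
60–74: 1312 * 0.963 = 1263
Population now: 0–14=1075, 15–29=905, 30–44=1534, 45–59=473, 60–74=1263
Scenario A total after 3 periods: 5250
Scenario B projection —
— Period 1 —
Births: 1440 * 0.541 = 779, 1920 * 0.508 = 975 → 1754
15–29: 550 * 0.943 = 519
30–44: 1440 * 0.951 = 1369
45–59: 1920 * 0.958 = 1839
60–74: 540 * 0.963 = 520
Population now: 0–14=1754, 15–29=519, 30–44=1369, 45–59=1839, 60–74=520
— Period 2 —
Births: 519 * 0.541 = 281, 1369 * 0.508 = 695 → 976
15–29: 1754 * 0.943 = 1654
30–44: 519 * 0.951 = 494
45–59: 1369 * 0.958 = 1312
60–74: 1839 * 0.963 = 1771
Population now: 0–14=976, 15–29=1654, 30–44=494, 45–59=1312, 60–74=1771
— Period 3 —
Births: 1654 * 0.541 = 895, 494 * 0.508 = 251 → 1146
15–29: 976 * 0.943 = 920
30–44: 1654 * 0.951 = 1573
45–59: 494 * 0.958 = 473
60–74: 1312 * 0.963 = 1263
Population now: 0–14=1146, 15–29=920, 30–44=1573, 45–59=473, 60–74=1263
Scenario B total after 3 periods: 5375
Difference B − A = 5375 − 5250 = 125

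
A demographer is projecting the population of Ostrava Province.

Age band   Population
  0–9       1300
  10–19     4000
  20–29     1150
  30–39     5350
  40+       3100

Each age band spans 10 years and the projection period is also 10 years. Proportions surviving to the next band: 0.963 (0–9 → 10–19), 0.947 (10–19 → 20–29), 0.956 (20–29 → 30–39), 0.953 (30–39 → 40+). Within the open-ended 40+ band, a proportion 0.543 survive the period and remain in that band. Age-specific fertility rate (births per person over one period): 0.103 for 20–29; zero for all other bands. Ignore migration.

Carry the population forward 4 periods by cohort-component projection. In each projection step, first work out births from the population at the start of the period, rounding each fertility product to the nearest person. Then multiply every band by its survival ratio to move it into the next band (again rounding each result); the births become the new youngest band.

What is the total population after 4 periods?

[period 1]
Births: 1150 * 0.103 = 118
10–19: 1300 * 0.963 = 1252
20–29: 4000 * 0.947 = 3788
30–39: 1150 * 0.956 = 1099
40+: 5350 * 0.953 + 3100 * 0.543 = 5099 + 1683 = 6782
→ [118, 1252, 3788, 1099, 6782]
[period 2]
Births: 3788 * 0.103 = 390
10–19: 118 * 0.963 = 114
20–29: 1252 * 0.947 = 1186
30–39: 3788 * 0.956 = 3621
40+: 1099 * 0.953 + 6782 * 0.543 = 1047 + 3683 = 4730
→ [390, 114, 1186, 3621, 4730]
[period 3]
Births: 1186 * 0.103 = 122
10–19: 390 * 0.963 = 376
20–29: 114 * 0.947 = 108
30–39: 1186 * 0.956 = 1134
40+: 3621 * 0.953 + 4730 * 0.543 = 3451 + 2568 = 6019
→ [122, 376, 108, 1134, 6019]
[period 4]
Births: 108 * 0.103 = 11
10–19: 122 * 0.963 = 117
20–29: 376 * 0.947 = 356
30–39: 108 * 0.956 = 103
40+: 1134 * 0.953 + 6019 * 0.543 = 1081 + 3268 = 4349
→ [11, 117, 356, 103, 4349]
Total after period 4: 11 + 117 + 356 + 103 + 4349 = 4936

4936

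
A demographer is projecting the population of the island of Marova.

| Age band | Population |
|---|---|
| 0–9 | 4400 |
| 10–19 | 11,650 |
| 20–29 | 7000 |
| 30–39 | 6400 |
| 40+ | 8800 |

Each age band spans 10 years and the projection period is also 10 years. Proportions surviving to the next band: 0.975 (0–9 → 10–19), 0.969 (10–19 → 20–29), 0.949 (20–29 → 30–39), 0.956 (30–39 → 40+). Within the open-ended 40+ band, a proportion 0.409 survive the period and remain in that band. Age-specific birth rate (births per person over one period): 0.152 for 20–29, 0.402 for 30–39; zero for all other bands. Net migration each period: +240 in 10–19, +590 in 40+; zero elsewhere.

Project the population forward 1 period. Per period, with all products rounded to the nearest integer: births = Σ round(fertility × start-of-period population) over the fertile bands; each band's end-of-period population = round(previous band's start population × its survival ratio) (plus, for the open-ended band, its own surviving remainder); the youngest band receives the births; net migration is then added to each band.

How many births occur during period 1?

[period 1]
Births: 7000 * 0.152 = 1064 ; 6400 * 0.402 = 2573 → 3637
10–19: 4400 * 0.975 = 4290
20–29: 11650 * 0.969 = 11289
30–39: 7000 * 0.949 = 6643
40+: 6400 * 0.956 + 8800 * 0.409 = 6118 + 3599 = 9717
Net migration: 10–19 + 240 → 4530; 40+ + 590 → 10307
Population now: 0–9=3637, 10–19=4530, 20–29=11289, 30–39=6643, 40+=10307

3637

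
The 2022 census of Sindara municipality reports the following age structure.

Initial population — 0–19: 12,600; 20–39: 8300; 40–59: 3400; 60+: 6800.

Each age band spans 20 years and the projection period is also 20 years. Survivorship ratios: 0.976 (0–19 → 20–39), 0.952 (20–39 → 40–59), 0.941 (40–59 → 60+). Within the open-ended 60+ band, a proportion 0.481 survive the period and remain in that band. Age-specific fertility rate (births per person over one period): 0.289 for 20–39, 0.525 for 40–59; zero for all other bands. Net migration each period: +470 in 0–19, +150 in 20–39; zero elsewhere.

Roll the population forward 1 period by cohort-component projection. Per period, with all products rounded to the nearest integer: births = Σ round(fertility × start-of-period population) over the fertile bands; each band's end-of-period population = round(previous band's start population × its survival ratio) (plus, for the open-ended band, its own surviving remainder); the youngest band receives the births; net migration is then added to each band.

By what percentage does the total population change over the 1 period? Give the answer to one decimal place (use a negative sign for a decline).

1.2

After projecting period 1:
Births: 8300 * 0.289 = 2399 ; 3400 * 0.525 = 1785 → total 4184
20–39: 12600 * 0.976 = 12298
40–59: 8300 * 0.952 = 7902
60+: 3400 * 0.941 + 6800 * 0.481 = 3199 + 3271 = 6470
Net migration: 0–19 + 470 → 4654; 20–39 + 150 → 12448
Population now: 0–19=4654, 20–39=12448, 40–59=7902, 60+=6470
Total: 31100 → 31474; change = 374; percentage change = 1.2%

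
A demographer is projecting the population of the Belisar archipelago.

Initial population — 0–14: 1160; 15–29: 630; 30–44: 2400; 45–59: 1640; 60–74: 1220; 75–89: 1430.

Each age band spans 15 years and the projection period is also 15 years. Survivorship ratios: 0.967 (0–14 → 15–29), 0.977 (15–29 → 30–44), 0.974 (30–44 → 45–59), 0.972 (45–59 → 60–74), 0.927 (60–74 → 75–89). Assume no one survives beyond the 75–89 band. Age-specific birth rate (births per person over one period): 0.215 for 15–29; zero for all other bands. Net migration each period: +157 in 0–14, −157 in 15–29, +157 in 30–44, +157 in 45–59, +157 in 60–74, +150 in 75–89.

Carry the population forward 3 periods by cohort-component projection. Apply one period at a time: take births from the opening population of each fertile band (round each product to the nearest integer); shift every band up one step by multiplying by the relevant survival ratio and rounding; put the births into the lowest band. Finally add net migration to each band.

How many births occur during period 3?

27

Numbering the groups 1..6 from youngest to oldest:
[period 1]
Births: 630 * 0.215 = 135
Group 2: 1160 * 0.967 = 1122
Group 3: 630 * 0.977 = 616
Group 4: 2400 * 0.974 = 2338
Group 5: 1640 * 0.972 = 1594
Group 6: 1220 * 0.927 = 1131
Net migration: Group 1 + 157 → 292; Group 2 − 157 → 965; Group 3 + 157 → 773; Group 4 + 157 → 2495; Group 5 + 157 → 1751; Group 6 + 150 → 1281
End of period: [292, 965, 773, 2495, 1751, 1281]
[period 2]
Births: 965 * 0.215 = 207
Group 2: 292 * 0.967 = 282
Group 3: 965 * 0.977 = 943
Group 4: 773 * 0.974 = 753
Group 5: 2495 * 0.972 = 2425
Group 6: 1751 * 0.927 = 1623
Net migration: Group 1 + 157 → 364; Group 2 − 157 → 125; Group 3 + 157 → 1100; Group 4 + 157 → 910; Group 5 + 157 → 2582; Group 6 + 150 → 1773
End of period: [364, 125, 1100, 910, 2582, 1773]
[period 3]
Births: 125 * 0.215 = 27
Group 2: 364 * 0.967 = 352
Group 3: 125 * 0.977 = 122
Group 4: 1100 * 0.974 = 1071
Group 5: 910 * 0.972 = 885
Group 6: 2582 * 0.927 = 2394
Net migration: Group 1 + 157 → 184; Group 2 − 157 → 195; Group 3 + 157 → 279; Group 4 + 157 → 1228; Group 5 + 157 → 1042; Group 6 + 150 → 2544
End of period: [184, 195, 279, 1228, 1042, 2544]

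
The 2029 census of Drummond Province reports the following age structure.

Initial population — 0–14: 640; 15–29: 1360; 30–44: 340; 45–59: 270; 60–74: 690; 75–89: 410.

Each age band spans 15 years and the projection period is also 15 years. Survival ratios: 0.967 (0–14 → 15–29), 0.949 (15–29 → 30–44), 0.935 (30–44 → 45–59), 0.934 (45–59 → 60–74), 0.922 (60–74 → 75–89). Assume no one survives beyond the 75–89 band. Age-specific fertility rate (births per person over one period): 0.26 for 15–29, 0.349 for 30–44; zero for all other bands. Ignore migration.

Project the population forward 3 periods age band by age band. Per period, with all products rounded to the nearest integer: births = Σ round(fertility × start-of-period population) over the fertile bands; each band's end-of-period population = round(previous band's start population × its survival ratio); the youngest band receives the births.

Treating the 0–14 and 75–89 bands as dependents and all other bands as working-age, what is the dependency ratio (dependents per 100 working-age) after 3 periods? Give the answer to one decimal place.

22.1

Numbering the groups 1..6 from youngest to oldest:
— Period 1 —
Births: 1360 × 0.26 = 354  |  340 × 0.349 = 119 → total 473
Group 2: 640 × 0.967 = 619
Group 3: 1360 × 0.949 = 1291
Group 4: 340 × 0.935 = 318
Group 5: 270 × 0.934 = 252
Group 6: 690 × 0.922 = 636
End of period: [473, 619, 1291, 318, 252, 636]
— Period 2 —
Births: 619 × 0.26 = 161  |  1291 × 0.349 = 451 → total 612
Group 2: 473 × 0.967 = 457
Group 3: 619 × 0.949 = 587
Group 4: 1291 × 0.935 = 1207
Group 5: 318 × 0.934 = 297
Group 6: 252 × 0.922 = 232
End of period: [612, 457, 587, 1207, 297, 232]
— Period 3 —
Births: 457 × 0.26 = 119  |  587 × 0.349 = 205 → total 324
Group 2: 612 × 0.967 = 592
Group 3: 457 × 0.949 = 434
Group 4: 587 × 0.935 = 549
Group 5: 1207 × 0.934 = 1127
Group 6: 297 × 0.922 = 274
End of period: [324, 592, 434, 549, 1127, 274]
Dependents (band 0–14 + band 75–89) = 324 + 274 = 598; working-age = 2702; ratio = 598/2702 × 100 = 22.1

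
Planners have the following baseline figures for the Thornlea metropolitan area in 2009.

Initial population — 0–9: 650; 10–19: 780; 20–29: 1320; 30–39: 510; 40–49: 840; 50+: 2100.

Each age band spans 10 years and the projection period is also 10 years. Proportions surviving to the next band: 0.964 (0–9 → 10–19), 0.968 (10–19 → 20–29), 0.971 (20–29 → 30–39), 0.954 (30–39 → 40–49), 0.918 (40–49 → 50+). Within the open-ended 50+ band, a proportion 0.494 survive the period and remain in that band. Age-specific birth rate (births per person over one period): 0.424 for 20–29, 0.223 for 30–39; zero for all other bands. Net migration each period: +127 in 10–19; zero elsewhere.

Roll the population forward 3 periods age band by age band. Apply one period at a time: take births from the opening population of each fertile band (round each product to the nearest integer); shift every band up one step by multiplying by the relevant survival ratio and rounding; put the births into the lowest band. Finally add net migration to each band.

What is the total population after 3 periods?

5129

After projecting period 1:
Births: 1320 × 0.424 = 560  |  510 × 0.223 = 114 → 674
10–19: 650 × 0.964 = 627
20–29: 780 × 0.968 = 755
30–39: 1320 × 0.971 = 1282
40–49: 510 × 0.954 = 487
50+: 840 × 0.918 + 2100 × 0.494 = 771 + 1037 = 1808
Net migration: 10–19 + 127 → 754
End of period: [674, 754, 755, 1282, 487, 1808]
After projecting period 2:
Births: 755 × 0.424 = 320  |  1282 × 0.223 = 286 → 606
10–19: 674 × 0.964 = 650
20–29: 754 × 0.968 = 730
30–39: 755 × 0.971 = 733
40–49: 1282 × 0.954 = 1223
50+: 487 × 0.918 + 1808 × 0.494 = 447 + 893 = 1340
Net migration: 10–19 + 127 → 777
End of period: [606, 777, 730, 733, 1223, 1340]
After projecting period 3:
Births: 730 × 0.424 = 310  |  733 × 0.223 = 163 → 473
10–19: 606 × 0.964 = 584
20–29: 777 × 0.968 = 752
30–39: 730 × 0.971 = 709
40–49: 733 × 0.954 = 699
50+: 1223 × 0.918 + 1340 × 0.494 = 1123 + 662 = 1785
Net migration: 10–19 + 127 → 711
End of period: [473, 711, 752, 709, 699, 1785]
Total after period 3: 473 + 711 + 752 + 709 + 699 + 1785 = 5129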